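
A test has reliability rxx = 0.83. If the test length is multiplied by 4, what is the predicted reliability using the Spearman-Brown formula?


r_new = (n * rxx) / (1 + (n-1) * rxx)
r_new = (4 * 0.83) / (1 + 3 * 0.83)
r_new = 3.32 / 3.49
r_new = 0.9513

0.9513


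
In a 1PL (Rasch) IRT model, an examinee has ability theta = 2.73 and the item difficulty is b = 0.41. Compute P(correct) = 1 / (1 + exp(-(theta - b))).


theta - b = 2.73 - 0.41 = 2.32
exp(-(theta - b)) = exp(-2.32) = 0.0983
P = 1 / (1 + 0.0983)
P = 0.9105

0.9105


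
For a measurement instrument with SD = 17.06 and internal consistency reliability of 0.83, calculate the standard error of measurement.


SEM = SD * sqrt(1 - rxx)
SEM = 17.06 * sqrt(1 - 0.83)
SEM = 17.06 * sqrt(0.17) = 17.06 * 0.412311
SEM = 7.034

7.034


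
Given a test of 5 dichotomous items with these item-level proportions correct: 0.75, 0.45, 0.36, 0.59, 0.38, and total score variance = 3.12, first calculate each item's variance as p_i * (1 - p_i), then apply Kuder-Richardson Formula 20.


For each item, compute p_i * q_i:
  Item 1: 0.75 * 0.25 = 0.1875
  Item 2: 0.45 * 0.55 = 0.2475
  Item 3: 0.36 * 0.64 = 0.2304
  Item 4: 0.59 * 0.41 = 0.2419
  Item 5: 0.38 * 0.62 = 0.2356
Sum(p_i * q_i) = 0.1875 + 0.2475 + 0.2304 + 0.2419 + 0.2356 = 1.1429
KR-20 = (k/(k-1)) * (1 - Sum(p_i*q_i) / Var_total)
= (5/4) * (1 - 1.1429/3.12)
= 1.25 * 0.6337
KR-20 = 0.7921

0.7921


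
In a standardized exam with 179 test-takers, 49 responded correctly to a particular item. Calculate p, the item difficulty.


Item difficulty p = number correct / total examinees
p = 49 / 179
p = 0.2737

0.2737


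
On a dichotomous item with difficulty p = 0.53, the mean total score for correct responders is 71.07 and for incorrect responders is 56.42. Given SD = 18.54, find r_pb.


q = 1 - p = 0.47
rpb = ((M1 - M0) / SD) * sqrt(p * q)
rpb = ((71.07 - 56.42) / 18.54) * sqrt(0.53 * 0.47)
rpb = 0.3944

0.3944


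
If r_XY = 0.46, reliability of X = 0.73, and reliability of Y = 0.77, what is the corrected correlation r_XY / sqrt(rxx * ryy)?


r_corrected = rxy / sqrt(rxx * ryy)
= 0.46 / sqrt(0.73 * 0.77)
= 0.46 / sqrt(0.5621)
= 0.46 / 0.749733
r_corrected = 0.6136

0.6136


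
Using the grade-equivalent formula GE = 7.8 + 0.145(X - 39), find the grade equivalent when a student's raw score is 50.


raw - median = 50 - 39 = 11
slope * diff = 0.145 * 11 = 1.595
GE = 7.8 + 1.595
GE = 9.395

9.395


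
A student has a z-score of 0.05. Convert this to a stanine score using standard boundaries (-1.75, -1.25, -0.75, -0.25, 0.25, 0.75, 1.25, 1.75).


Stanine boundaries: [-1.75, -1.25, -0.75, -0.25, 0.25, 0.75, 1.25, 1.75]
z = 0.05
Check each boundary:
  z >= -1.75 -> could be stanine 2
  z >= -1.25 -> could be stanine 3
  z >= -0.75 -> could be stanine 4
  z >= -0.25 -> could be stanine 5
  z < 0.25
  z < 0.75
  z < 1.25
  z < 1.75
Highest qualifying boundary gives stanine = 5

5


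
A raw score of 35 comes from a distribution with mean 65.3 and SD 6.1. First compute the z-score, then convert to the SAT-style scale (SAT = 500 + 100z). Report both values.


z = (X - mean) / SD = (35 - 65.3) / 6.1
z = -30.3 / 6.1
z = -4.9672
SAT-scale = SAT = 500 + 100z
Carry z at full precision (z = -30.3 / 6.1) into the conversion:
SAT-scale = 500 + 100 * (-30.3 / 6.1) = 500 + -3030 / 6.1
SAT-scale = 500 + -496.7213
SAT-scale = 3.2787

3.2787


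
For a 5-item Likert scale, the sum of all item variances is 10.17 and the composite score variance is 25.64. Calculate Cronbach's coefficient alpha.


alpha = (k/(k-1)) * (1 - sum(si^2)/s_total^2)
= (5/4) * (1 - 10.17/25.64)
alpha = 0.7542

0.7542


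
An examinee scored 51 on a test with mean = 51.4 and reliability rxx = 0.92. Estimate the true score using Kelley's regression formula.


T_est = rxx * X + (1 - rxx) * mean
T_est = 0.92 * 51 + 0.08 * 51.4
T_est = 46.92 + 4.112
T_est = 51.032

51.032


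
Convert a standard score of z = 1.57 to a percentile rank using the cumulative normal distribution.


CDF(z) = 0.5 * (1 + erf(z/sqrt(2)))
erf(1.1102) = 0.8836
CDF = 0.9418
Percentile rank = 0.9418 * 100 = 94.18

94.18


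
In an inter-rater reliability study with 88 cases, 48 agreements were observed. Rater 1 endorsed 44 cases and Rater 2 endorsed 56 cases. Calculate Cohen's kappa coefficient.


P_o = 48/88 = 0.545455
P_e = (44*56 + 44*32) / 7744 = 0.5
kappa = (P_o - P_e) / (1 - P_e)
kappa = (0.545455 - 0.5) / (1 - 0.5)
kappa = 0.0909

0.0909


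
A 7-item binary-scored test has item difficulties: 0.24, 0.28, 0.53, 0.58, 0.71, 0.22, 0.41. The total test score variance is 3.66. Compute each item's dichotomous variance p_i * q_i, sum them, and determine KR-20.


For each item, compute p_i * q_i:
  Item 1: 0.24 * 0.76 = 0.1824
  Item 2: 0.28 * 0.72 = 0.2016
  Item 3: 0.53 * 0.47 = 0.2491
  Item 4: 0.58 * 0.42 = 0.2436
  Item 5: 0.71 * 0.29 = 0.2059
  Item 6: 0.22 * 0.78 = 0.1716
  Item 7: 0.41 * 0.59 = 0.2419
Sum(p_i * q_i) = 0.1824 + 0.2016 + 0.2491 + 0.2436 + 0.2059 + 0.1716 + 0.2419 = 1.4961
KR-20 = (k/(k-1)) * (1 - Sum(p_i*q_i) / Var_total)
= (7/6) * (1 - 1.4961/3.66)
= 1.1667 * 0.5912
KR-20 = 0.6898

0.6898


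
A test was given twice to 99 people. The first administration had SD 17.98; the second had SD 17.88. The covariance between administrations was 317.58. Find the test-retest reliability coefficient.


r = cov(X,Y) / (SD_X * SD_Y)
r = 317.58 / (17.98 * 17.88)
r = 317.58 / 321.4824
r = 0.9879

0.9879


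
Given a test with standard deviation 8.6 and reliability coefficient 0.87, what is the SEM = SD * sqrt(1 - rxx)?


SEM = SD * sqrt(1 - rxx)
SEM = 8.6 * sqrt(1 - 0.87)
SEM = 8.6 * sqrt(0.13) = 8.6 * 0.360555
SEM = 3.1008

3.1008


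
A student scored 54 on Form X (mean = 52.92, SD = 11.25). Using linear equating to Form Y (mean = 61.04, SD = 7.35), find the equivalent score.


slope = SD_Y / SD_X = 7.35 / 11.25 ~ 0.6533
intercept = mean_Y - slope * mean_X = 61.04 - (7.35 / 11.25) * 52.92 ~ 26.4656
Y = slope * X + intercept. To avoid rounding drift from the rounded slope/intercept, evaluate the equivalent form Y = mean_Y + SD_Y * (X - mean_X) / SD_X at full precision:
Y = 61.04 + 7.35 * (54 - 52.92) / 11.25
Y = 61.04 + 7.35 * 1.08 / 11.25
Y = 61.04 + 7.938 / 11.25
Y = 61.04 + 0.7056
Y = 61.7456

61.7456


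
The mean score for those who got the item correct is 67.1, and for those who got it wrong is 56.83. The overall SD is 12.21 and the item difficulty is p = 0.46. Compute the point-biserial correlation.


q = 1 - p = 0.54
rpb = ((M1 - M0) / SD) * sqrt(p * q)
rpb = ((67.1 - 56.83) / 12.21) * sqrt(0.46 * 0.54)
rpb = 0.4192

0.4192


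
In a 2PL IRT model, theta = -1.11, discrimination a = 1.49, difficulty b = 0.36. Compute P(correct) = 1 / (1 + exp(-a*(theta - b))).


a*(theta - b) = 1.49 * (-1.11 - 0.36) = -2.1903
exp(--2.1903) = 8.9379
P = 1 / (1 + 8.9379)
P = 0.1006

0.1006


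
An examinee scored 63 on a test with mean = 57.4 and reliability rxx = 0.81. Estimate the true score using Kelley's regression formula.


T_est = rxx * X + (1 - rxx) * mean
T_est = 0.81 * 63 + 0.19 * 57.4
T_est = 51.03 + 10.906
T_est = 61.936

61.936


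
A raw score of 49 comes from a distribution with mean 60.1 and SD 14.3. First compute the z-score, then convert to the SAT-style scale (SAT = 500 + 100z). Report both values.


z = (X - mean) / SD = (49 - 60.1) / 14.3
z = -11.1 / 14.3
z = -0.7762
SAT-scale = SAT = 500 + 100z
Carry z at full precision (z = -11.1 / 14.3) into the conversion:
SAT-scale = 500 + 100 * (-11.1 / 14.3) = 500 + -1110 / 14.3
SAT-scale = 500 + -77.6224
SAT-scale = 422.3776

422.3776


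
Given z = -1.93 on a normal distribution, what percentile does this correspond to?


CDF(z) = 0.5 * (1 + erf(z/sqrt(2)))
erf(-1.3647) = -0.9464
CDF = 0.0268
Percentile rank = 0.0268 * 100 = 2.68

2.68


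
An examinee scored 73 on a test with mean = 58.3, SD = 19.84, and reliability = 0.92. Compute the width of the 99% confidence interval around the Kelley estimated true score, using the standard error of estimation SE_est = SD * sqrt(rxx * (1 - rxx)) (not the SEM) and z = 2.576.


True score estimate = 0.92*73 + 0.08*58.3 = 71.824
SE_est = SD * sqrt(rxx * (1 - rxx)) = 19.84 * sqrt(0.92 * 0.08) = 19.84 * sqrt(0.0736) = 5.382457
CI = T_est +/- z * SE_est, so width = 2 * z * SE_est = 2 * 2.576 * 5.382457
Width = 27.7304

27.7304


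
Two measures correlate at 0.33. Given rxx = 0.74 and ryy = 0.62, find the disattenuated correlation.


r_corrected = rxy / sqrt(rxx * ryy)
= 0.33 / sqrt(0.74 * 0.62)
= 0.33 / sqrt(0.4588)
= 0.33 / 0.677348
r_corrected = 0.4872

0.4872


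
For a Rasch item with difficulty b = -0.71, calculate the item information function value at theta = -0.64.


P = 1/(1+exp(-(-0.64--0.71))) = 0.5175
I = P*(1-P) = 0.5175 * 0.4825
I = 0.2497

0.2497


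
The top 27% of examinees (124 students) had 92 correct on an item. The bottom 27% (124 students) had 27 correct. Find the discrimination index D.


p_upper = 92/124 = 0.7419
p_lower = 27/124 = 0.2177
D = 0.7419 - 0.2177 = 0.5242

0.5242


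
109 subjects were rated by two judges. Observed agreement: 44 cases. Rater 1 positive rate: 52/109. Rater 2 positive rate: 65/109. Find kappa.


P_o = 44/109 = 0.40367
P_e = (52*65 + 57*44) / 11881 = 0.495581
kappa = (P_o - P_e) / (1 - P_e)
kappa = (0.40367 - 0.495581) / (1 - 0.495581)
kappa = -0.1822

-0.1822


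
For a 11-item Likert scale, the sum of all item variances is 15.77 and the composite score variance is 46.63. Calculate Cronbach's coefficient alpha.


alpha = (k/(k-1)) * (1 - sum(si^2)/s_total^2)
= (11/10) * (1 - 15.77/46.63)
alpha = 0.728

0.728


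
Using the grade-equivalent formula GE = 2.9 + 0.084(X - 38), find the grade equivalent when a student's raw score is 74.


raw - median = 74 - 38 = 36
slope * diff = 0.084 * 36 = 3.024
GE = 2.9 + 3.024
GE = 5.924

5.924


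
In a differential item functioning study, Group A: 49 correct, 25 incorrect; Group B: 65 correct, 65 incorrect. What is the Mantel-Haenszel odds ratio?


Odds_A = 49/25 = 1.96
Odds_B = 65/65 = 1.0
OR = Odds_A / Odds_B = 1.96 / 1.0
Exactly, OR = (49 * 65) / (25 * 65) = 3185 / 1625
OR = 1.96

1.96


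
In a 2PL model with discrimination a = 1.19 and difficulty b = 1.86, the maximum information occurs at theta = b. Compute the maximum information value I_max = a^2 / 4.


For 2PL, max info at theta = b = 1.86
I_max = a^2 / 4 = 1.19^2 / 4
= 1.4161 / 4
I_max = 0.354

0.354


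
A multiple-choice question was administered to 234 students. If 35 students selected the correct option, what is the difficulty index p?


Item difficulty p = number correct / total examinees
p = 35 / 234
p = 0.1496

0.1496


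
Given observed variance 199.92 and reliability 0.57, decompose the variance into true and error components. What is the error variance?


var_true = rxx * var_obs = 0.57 * 199.92 = 113.9544
var_error = var_obs - var_true
var_error = 199.92 - 113.9544
var_error = 85.9656

85.9656


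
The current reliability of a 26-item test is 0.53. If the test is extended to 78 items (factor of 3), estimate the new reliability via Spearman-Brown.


r_new = (n * rxx) / (1 + (n-1) * rxx)
r_new = (3 * 0.53) / (1 + 2 * 0.53)
r_new = 1.59 / 2.06
r_new = 0.7718

0.7718


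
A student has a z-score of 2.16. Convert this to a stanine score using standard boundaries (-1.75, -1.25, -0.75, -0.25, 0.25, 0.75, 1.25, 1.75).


Stanine boundaries: [-1.75, -1.25, -0.75, -0.25, 0.25, 0.75, 1.25, 1.75]
z = 2.16
Check each boundary:
  z >= -1.75 -> could be stanine 2
  z >= -1.25 -> could be stanine 3
  z >= -0.75 -> could be stanine 4
  z >= -0.25 -> could be stanine 5
  z >= 0.25 -> could be stanine 6
  z >= 0.75 -> could be stanine 7
  z >= 1.25 -> could be stanine 8
  z >= 1.75 -> could be stanine 9
Highest qualifying boundary gives stanine = 9

9


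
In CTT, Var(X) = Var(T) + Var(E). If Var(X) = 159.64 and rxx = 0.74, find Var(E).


var_true = rxx * var_obs = 0.74 * 159.64 = 118.1336
var_error = var_obs - var_true
var_error = 159.64 - 118.1336
var_error = 41.5064

41.5064


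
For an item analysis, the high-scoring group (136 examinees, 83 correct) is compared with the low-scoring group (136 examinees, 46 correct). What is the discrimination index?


p_upper = 83/136 = 0.6103
p_lower = 46/136 = 0.3382
D = 0.6103 - 0.3382 = 0.2721

0.2721


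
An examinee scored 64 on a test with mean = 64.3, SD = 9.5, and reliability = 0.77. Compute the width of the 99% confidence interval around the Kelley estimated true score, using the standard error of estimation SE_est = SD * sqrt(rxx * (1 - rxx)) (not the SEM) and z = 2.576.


True score estimate = 0.77*64 + 0.23*64.3 = 64.069
SE_est = SD * sqrt(rxx * (1 - rxx)) = 9.5 * sqrt(0.77 * 0.23) = 9.5 * sqrt(0.1771) = 3.997909
CI = T_est +/- z * SE_est, so width = 2 * z * SE_est = 2 * 2.576 * 3.997909
Width = 20.5972

20.5972


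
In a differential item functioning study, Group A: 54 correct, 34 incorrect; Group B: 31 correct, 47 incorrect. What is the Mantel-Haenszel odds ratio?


Odds_A = 54/34 = 1.5882
Odds_B = 31/47 = 0.6596
OR = Odds_A / Odds_B = 1.5882 / 0.6596
Exactly, OR = (54 * 47) / (34 * 31) = 2538 / 1054
OR = 2.408

2.408


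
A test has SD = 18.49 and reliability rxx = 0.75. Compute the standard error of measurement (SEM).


SEM = SD * sqrt(1 - rxx)
SEM = 18.49 * sqrt(1 - 0.75)
SEM = 18.49 * sqrt(0.25) = 18.49 * 0.5
SEM = 9.245

9.245


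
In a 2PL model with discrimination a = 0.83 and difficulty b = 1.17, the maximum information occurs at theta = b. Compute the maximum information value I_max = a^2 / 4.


For 2PL, max info at theta = b = 1.17
I_max = a^2 / 4 = 0.83^2 / 4
= 0.6889 / 4
I_max = 0.1722

0.1722


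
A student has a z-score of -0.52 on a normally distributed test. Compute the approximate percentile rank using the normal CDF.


CDF(z) = 0.5 * (1 + erf(z/sqrt(2)))
erf(-0.3677) = -0.3969
CDF = 0.3015
Percentile rank = 0.3015 * 100 = 30.15

30.15


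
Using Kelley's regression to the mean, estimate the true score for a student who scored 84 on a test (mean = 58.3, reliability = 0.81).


T_est = rxx * X + (1 - rxx) * mean
T_est = 0.81 * 84 + 0.19 * 58.3
T_est = 68.04 + 11.077
T_est = 79.117

79.117


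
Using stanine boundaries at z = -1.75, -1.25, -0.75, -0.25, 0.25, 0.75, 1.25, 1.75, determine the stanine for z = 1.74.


Stanine boundaries: [-1.75, -1.25, -0.75, -0.25, 0.25, 0.75, 1.25, 1.75]
z = 1.74
Check each boundary:
  z >= -1.75 -> could be stanine 2
  z >= -1.25 -> could be stanine 3
  z >= -0.75 -> could be stanine 4
  z >= -0.25 -> could be stanine 5
  z >= 0.25 -> could be stanine 6
  z >= 0.75 -> could be stanine 7
  z >= 1.25 -> could be stanine 8
  z < 1.75
Highest qualifying boundary gives stanine = 8

8


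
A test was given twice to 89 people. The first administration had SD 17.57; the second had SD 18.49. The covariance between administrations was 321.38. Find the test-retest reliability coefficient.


r = cov(X,Y) / (SD_X * SD_Y)
r = 321.38 / (17.57 * 18.49)
r = 321.38 / 324.8693
r = 0.9893

0.9893


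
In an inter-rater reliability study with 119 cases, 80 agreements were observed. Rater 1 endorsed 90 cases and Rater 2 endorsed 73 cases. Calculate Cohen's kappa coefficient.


P_o = 80/119 = 0.672269
P_e = (90*73 + 29*46) / 14161 = 0.558153
kappa = (P_o - P_e) / (1 - P_e)
kappa = (0.672269 - 0.558153) / (1 - 0.558153)
kappa = 0.2583

0.2583


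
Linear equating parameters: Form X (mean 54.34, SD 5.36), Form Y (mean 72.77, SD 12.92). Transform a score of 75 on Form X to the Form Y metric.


slope = SD_Y / SD_X = 12.92 / 5.36 ~ 2.4104
intercept = mean_Y - slope * mean_X = 72.77 - (12.92 / 5.36) * 54.34 ~ -58.2137
Y = slope * X + intercept. To avoid rounding drift from the rounded slope/intercept, evaluate the equivalent form Y = mean_Y + SD_Y * (X - mean_X) / SD_X at full precision:
Y = 72.77 + 12.92 * (75 - 54.34) / 5.36
Y = 72.77 + 12.92 * 20.66 / 5.36
Y = 72.77 + 266.9272 / 5.36
Y = 72.77 + 49.7999
Y = 122.5699

122.5699


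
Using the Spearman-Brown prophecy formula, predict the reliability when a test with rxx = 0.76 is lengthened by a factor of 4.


r_new = (n * rxx) / (1 + (n-1) * rxx)
r_new = (4 * 0.76) / (1 + 3 * 0.76)
r_new = 3.04 / 3.28
r_new = 0.9268

0.9268


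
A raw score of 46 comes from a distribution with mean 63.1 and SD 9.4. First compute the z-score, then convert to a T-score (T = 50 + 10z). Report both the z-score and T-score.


z = (X - mean) / SD = (46 - 63.1) / 9.4
z = -17.1 / 9.4
z = -1.8191
T-score = T = 50 + 10z
Carry z at full precision (z = -17.1 / 9.4) into the conversion:
T-score = 50 + 10 * (-17.1 / 9.4) = 50 + -171 / 9.4
T-score = 50 + -18.1915
T-score = 31.8085

31.8085


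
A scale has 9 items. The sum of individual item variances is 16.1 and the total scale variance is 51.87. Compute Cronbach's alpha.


alpha = (k/(k-1)) * (1 - sum(si^2)/s_total^2)
= (9/8) * (1 - 16.1/51.87)
alpha = 0.7758

0.7758


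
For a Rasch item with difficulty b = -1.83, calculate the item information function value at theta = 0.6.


P = 1/(1+exp(-(0.6--1.83))) = 0.9191
I = P*(1-P) = 0.9191 * 0.0809
I = 0.0744

0.0744


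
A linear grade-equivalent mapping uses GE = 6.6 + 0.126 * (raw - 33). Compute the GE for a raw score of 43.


raw - median = 43 - 33 = 10
slope * diff = 0.126 * 10 = 1.26
GE = 6.6 + 1.26
GE = 7.86

7.86


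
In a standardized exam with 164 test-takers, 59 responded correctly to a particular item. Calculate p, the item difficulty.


Item difficulty p = number correct / total examinees
p = 59 / 164
p = 0.3598

0.3598


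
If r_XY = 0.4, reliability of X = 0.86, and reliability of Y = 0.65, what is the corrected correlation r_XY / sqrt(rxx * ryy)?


r_corrected = rxy / sqrt(rxx * ryy)
= 0.4 / sqrt(0.86 * 0.65)
= 0.4 / sqrt(0.559)
= 0.4 / 0.747663
r_corrected = 0.535

0.535


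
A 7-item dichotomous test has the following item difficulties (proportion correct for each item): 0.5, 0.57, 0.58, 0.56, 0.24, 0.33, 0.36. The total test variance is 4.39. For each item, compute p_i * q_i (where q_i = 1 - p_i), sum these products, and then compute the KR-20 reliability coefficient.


For each item, compute p_i * q_i:
  Item 1: 0.5 * 0.5 = 0.25
  Item 2: 0.57 * 0.43 = 0.2451
  Item 3: 0.58 * 0.42 = 0.2436
  Item 4: 0.56 * 0.44 = 0.2464
  Item 5: 0.24 * 0.76 = 0.1824
  Item 6: 0.33 * 0.67 = 0.2211
  Item 7: 0.36 * 0.64 = 0.2304
Sum(p_i * q_i) = 0.25 + 0.2451 + 0.2436 + 0.2464 + 0.1824 + 0.2211 + 0.2304 = 1.619
KR-20 = (k/(k-1)) * (1 - Sum(p_i*q_i) / Var_total)
= (7/6) * (1 - 1.619/4.39)
= 1.1667 * 0.6312
KR-20 = 0.7364

0.7364


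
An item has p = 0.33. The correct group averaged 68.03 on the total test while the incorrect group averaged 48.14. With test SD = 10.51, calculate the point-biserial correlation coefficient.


q = 1 - p = 0.67
rpb = ((M1 - M0) / SD) * sqrt(p * q)
rpb = ((68.03 - 48.14) / 10.51) * sqrt(0.33 * 0.67)
rpb = 0.8899

0.8899


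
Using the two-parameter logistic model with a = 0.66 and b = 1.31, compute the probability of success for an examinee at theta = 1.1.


a*(theta - b) = 0.66 * (1.1 - 1.31) = -0.1386
exp(--0.1386) = 1.1487
P = 1 / (1 + 1.1487)
P = 0.4654

0.4654


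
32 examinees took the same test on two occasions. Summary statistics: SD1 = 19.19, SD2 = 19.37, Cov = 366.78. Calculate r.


r = cov(X,Y) / (SD_X * SD_Y)
r = 366.78 / (19.19 * 19.37)
r = 366.78 / 371.7103
r = 0.9867

0.9867


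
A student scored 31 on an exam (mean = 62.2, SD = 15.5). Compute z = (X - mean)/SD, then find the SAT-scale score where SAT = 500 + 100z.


z = (X - mean) / SD = (31 - 62.2) / 15.5
z = -31.2 / 15.5
z = -2.0129
SAT-scale = SAT = 500 + 100z
Carry z at full precision (z = -31.2 / 15.5) into the conversion:
SAT-scale = 500 + 100 * (-31.2 / 15.5) = 500 + -3120 / 15.5
SAT-scale = 500 + -201.2903
SAT-scale = 298.7097

298.7097


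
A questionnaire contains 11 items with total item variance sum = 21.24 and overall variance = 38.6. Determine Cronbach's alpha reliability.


alpha = (k/(k-1)) * (1 - sum(si^2)/s_total^2)
= (11/10) * (1 - 21.24/38.6)
alpha = 0.4947

0.4947


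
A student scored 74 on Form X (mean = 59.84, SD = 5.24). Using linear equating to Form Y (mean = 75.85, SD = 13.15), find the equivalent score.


slope = SD_Y / SD_X = 13.15 / 5.24 ~ 2.5095
intercept = mean_Y - slope * mean_X = 75.85 - (13.15 / 5.24) * 59.84 ~ -74.321
Y = slope * X + intercept. To avoid rounding drift from the rounded slope/intercept, evaluate the equivalent form Y = mean_Y + SD_Y * (X - mean_X) / SD_X at full precision:
Y = 75.85 + 13.15 * (74 - 59.84) / 5.24
Y = 75.85 + 13.15 * 14.16 / 5.24
Y = 75.85 + 186.204 / 5.24
Y = 75.85 + 35.5351
Y = 111.3851

111.3851


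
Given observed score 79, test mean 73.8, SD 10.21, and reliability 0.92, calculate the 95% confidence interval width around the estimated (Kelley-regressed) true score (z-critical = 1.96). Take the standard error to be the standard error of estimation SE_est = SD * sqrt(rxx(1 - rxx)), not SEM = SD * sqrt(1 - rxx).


True score estimate = 0.92*79 + 0.08*73.8 = 78.584
SE_est = SD * sqrt(rxx * (1 - rxx)) = 10.21 * sqrt(0.92 * 0.08) = 10.21 * sqrt(0.0736) = 2.769904
CI = T_est +/- z * SE_est, so width = 2 * z * SE_est = 2 * 1.96 * 2.769904
Width = 10.858

10.858


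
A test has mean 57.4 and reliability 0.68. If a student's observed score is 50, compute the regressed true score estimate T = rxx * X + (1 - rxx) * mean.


T_est = rxx * X + (1 - rxx) * mean
T_est = 0.68 * 50 + 0.32 * 57.4
T_est = 34.0 + 18.368
T_est = 52.368

52.368


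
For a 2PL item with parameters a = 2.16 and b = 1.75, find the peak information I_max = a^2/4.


For 2PL, max info at theta = b = 1.75
I_max = a^2 / 4 = 2.16^2 / 4
= 4.6656 / 4
I_max = 1.1664

1.1664


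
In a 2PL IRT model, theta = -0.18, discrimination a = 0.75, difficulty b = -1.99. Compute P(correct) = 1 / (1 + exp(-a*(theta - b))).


a*(theta - b) = 0.75 * (-0.18 - -1.99) = 1.3575
exp(-1.3575) = 0.2573
P = 1 / (1 + 0.2573)
P = 0.7954

0.7954


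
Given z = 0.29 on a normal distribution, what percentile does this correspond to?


CDF(z) = 0.5 * (1 + erf(z/sqrt(2)))
erf(0.2051) = 0.2282
CDF = 0.6141
Percentile rank = 0.6141 * 100 = 61.41

61.41


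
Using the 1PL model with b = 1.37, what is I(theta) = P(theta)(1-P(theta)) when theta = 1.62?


P = 1/(1+exp(-(1.62-1.37))) = 0.5622
I = P*(1-P) = 0.5622 * 0.4378
I = 0.2461

0.2461


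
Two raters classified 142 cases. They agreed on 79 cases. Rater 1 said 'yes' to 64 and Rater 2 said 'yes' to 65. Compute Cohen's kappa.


P_o = 79/142 = 0.556338
P_e = (64*65 + 78*77) / 20164 = 0.504166
kappa = (P_o - P_e) / (1 - P_e)
kappa = (0.556338 - 0.504166) / (1 - 0.504166)
kappa = 0.1052

0.1052


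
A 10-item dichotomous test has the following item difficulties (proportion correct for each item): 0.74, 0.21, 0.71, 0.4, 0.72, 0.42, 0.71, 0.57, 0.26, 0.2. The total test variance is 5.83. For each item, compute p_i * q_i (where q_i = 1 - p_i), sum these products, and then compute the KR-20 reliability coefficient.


For each item, compute p_i * q_i:
  Item 1: 0.74 * 0.26 = 0.1924
  Item 2: 0.21 * 0.79 = 0.1659
  Item 3: 0.71 * 0.29 = 0.2059
  Item 4: 0.4 * 0.6 = 0.24
  Item 5: 0.72 * 0.28 = 0.2016
  Item 6: 0.42 * 0.58 = 0.2436
  Item 7: 0.71 * 0.29 = 0.2059
  Item 8: 0.57 * 0.43 = 0.2451
  Item 9: 0.26 * 0.74 = 0.1924
  Item 10: 0.2 * 0.8 = 0.16
Sum(p_i * q_i) = 0.1924 + 0.1659 + 0.2059 + 0.24 + 0.2016 + 0.2436 + 0.2059 + 0.2451 + 0.1924 + 0.16 = 2.0528
KR-20 = (k/(k-1)) * (1 - Sum(p_i*q_i) / Var_total)
= (10/9) * (1 - 2.0528/5.83)
= 1.1111 * 0.6479
KR-20 = 0.7199

0.7199


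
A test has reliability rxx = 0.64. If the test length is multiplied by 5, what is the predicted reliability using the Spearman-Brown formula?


r_new = (n * rxx) / (1 + (n-1) * rxx)
r_new = (5 * 0.64) / (1 + 4 * 0.64)
r_new = 3.2 / 3.56
r_new = 0.8989

0.8989


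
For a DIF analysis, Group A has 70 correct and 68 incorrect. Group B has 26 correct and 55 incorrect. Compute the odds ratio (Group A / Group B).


Odds_A = 70/68 = 1.0294
Odds_B = 26/55 = 0.4727
OR = Odds_A / Odds_B = 1.0294 / 0.4727
Exactly, OR = (70 * 55) / (68 * 26) = 3850 / 1768
OR = 2.1776

2.1776


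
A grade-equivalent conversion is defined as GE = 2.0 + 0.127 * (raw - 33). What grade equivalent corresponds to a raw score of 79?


raw - median = 79 - 33 = 46
slope * diff = 0.127 * 46 = 5.842
GE = 2.0 + 5.842
GE = 7.842

7.842


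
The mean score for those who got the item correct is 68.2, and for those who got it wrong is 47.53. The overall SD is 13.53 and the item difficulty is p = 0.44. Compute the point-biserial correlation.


q = 1 - p = 0.56
rpb = ((M1 - M0) / SD) * sqrt(p * q)
rpb = ((68.2 - 47.53) / 13.53) * sqrt(0.44 * 0.56)
rpb = 0.7583

0.7583


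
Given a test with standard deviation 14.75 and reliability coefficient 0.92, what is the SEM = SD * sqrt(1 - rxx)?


SEM = SD * sqrt(1 - rxx)
SEM = 14.75 * sqrt(1 - 0.92)
SEM = 14.75 * sqrt(0.08) = 14.75 * 0.282843
SEM = 4.1719

4.1719


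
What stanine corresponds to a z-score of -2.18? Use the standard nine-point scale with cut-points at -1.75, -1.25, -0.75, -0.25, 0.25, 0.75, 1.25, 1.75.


Stanine boundaries: [-1.75, -1.25, -0.75, -0.25, 0.25, 0.75, 1.25, 1.75]
z = -2.18
Check each boundary:
  z < -1.75
  z < -1.25
  z < -0.75
  z < -0.25
  z < 0.25
  z < 0.75
  z < 1.25
  z < 1.75
Highest qualifying boundary gives stanine = 1

1


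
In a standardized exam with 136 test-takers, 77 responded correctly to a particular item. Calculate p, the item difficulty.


Item difficulty p = number correct / total examinees
p = 77 / 136
p = 0.5662

0.5662


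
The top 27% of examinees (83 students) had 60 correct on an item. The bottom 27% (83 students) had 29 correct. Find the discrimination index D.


p_upper = 60/83 = 0.7229
p_lower = 29/83 = 0.3494
D = 0.7229 - 0.3494 = 0.3735

0.3735


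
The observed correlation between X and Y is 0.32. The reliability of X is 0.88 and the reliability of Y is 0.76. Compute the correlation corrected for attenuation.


r_corrected = rxy / sqrt(rxx * ryy)
= 0.32 / sqrt(0.88 * 0.76)
= 0.32 / sqrt(0.6688)
= 0.32 / 0.817802
r_corrected = 0.3913

0.3913


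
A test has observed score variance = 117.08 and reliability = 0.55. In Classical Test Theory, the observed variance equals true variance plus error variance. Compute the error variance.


var_true = rxx * var_obs = 0.55 * 117.08 = 64.394
var_error = var_obs - var_true
var_error = 117.08 - 64.394
var_error = 52.686

52.686


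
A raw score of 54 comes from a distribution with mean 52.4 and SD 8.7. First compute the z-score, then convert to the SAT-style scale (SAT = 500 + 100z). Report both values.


z = (X - mean) / SD = (54 - 52.4) / 8.7
z = 1.6 / 8.7
z = 0.1839
SAT-scale = SAT = 500 + 100z
Carry z at full precision (z = 1.6 / 8.7) into the conversion:
SAT-scale = 500 + 100 * (1.6 / 8.7) = 500 + 160 / 8.7
SAT-scale = 500 + 18.3908
SAT-scale = 518.3908

518.3908


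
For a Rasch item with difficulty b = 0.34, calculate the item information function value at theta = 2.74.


P = 1/(1+exp(-(2.74-0.34))) = 0.9168
I = P*(1-P) = 0.9168 * 0.0832
I = 0.0763

0.0763


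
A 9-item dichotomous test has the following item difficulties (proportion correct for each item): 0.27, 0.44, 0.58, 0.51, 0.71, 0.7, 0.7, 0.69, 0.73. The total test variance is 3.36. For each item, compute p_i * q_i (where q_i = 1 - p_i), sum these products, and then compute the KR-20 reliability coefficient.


For each item, compute p_i * q_i:
  Item 1: 0.27 * 0.73 = 0.1971
  Item 2: 0.44 * 0.56 = 0.2464
  Item 3: 0.58 * 0.42 = 0.2436
  Item 4: 0.51 * 0.49 = 0.2499
  Item 5: 0.71 * 0.29 = 0.2059
  Item 6: 0.7 * 0.3 = 0.21
  Item 7: 0.7 * 0.3 = 0.21
  Item 8: 0.69 * 0.31 = 0.2139
  Item 9: 0.73 * 0.27 = 0.1971
Sum(p_i * q_i) = 0.1971 + 0.2464 + 0.2436 + 0.2499 + 0.2059 + 0.21 + 0.21 + 0.2139 + 0.1971 = 1.9739
KR-20 = (k/(k-1)) * (1 - Sum(p_i*q_i) / Var_total)
= (9/8) * (1 - 1.9739/3.36)
= 1.125 * 0.4125
KR-20 = 0.4641

0.4641


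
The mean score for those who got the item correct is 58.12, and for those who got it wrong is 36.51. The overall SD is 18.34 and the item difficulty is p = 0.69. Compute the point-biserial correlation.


q = 1 - p = 0.31
rpb = ((M1 - M0) / SD) * sqrt(p * q)
rpb = ((58.12 - 36.51) / 18.34) * sqrt(0.69 * 0.31)
rpb = 0.545

0.545


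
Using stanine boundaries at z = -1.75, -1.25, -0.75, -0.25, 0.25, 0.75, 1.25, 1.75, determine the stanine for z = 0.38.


Stanine boundaries: [-1.75, -1.25, -0.75, -0.25, 0.25, 0.75, 1.25, 1.75]
z = 0.38
Check each boundary:
  z >= -1.75 -> could be stanine 2
  z >= -1.25 -> could be stanine 3
  z >= -0.75 -> could be stanine 4
  z >= -0.25 -> could be stanine 5
  z >= 0.25 -> could be stanine 6
  z < 0.75
  z < 1.25
  z < 1.75
Highest qualifying boundary gives stanine = 6

6


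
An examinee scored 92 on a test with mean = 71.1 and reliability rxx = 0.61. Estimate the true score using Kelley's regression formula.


T_est = rxx * X + (1 - rxx) * mean
T_est = 0.61 * 92 + 0.39 * 71.1
T_est = 56.12 + 27.729
T_est = 83.849

83.849


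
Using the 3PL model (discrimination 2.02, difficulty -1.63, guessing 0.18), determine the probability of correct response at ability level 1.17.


logit = 2.02*(1.17 - -1.63) = 5.656
P* = 1/(1 + exp(-5.656)) = 0.9965
P = 0.18 + (1 - 0.18) * 0.9965
P = 0.9971

0.9971


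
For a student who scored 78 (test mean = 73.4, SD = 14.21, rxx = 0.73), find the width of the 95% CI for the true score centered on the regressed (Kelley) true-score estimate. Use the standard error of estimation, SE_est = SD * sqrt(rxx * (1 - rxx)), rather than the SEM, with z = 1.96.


True score estimate = 0.73*78 + 0.27*73.4 = 76.758
SE_est = SD * sqrt(rxx * (1 - rxx)) = 14.21 * sqrt(0.73 * 0.27) = 14.21 * sqrt(0.1971) = 6.308664
CI = T_est +/- z * SE_est, so width = 2 * z * SE_est = 2 * 1.96 * 6.308664
Width = 24.73

24.73


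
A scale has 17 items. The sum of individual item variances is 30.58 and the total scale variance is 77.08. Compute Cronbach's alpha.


alpha = (k/(k-1)) * (1 - sum(si^2)/s_total^2)
= (17/16) * (1 - 30.58/77.08)
alpha = 0.641

0.641


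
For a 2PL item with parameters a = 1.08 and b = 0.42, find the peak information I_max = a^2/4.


For 2PL, max info at theta = b = 0.42
I_max = a^2 / 4 = 1.08^2 / 4
= 1.1664 / 4
I_max = 0.2916

0.2916


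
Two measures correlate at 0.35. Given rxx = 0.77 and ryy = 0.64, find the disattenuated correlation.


r_corrected = rxy / sqrt(rxx * ryy)
= 0.35 / sqrt(0.77 * 0.64)
= 0.35 / sqrt(0.4928)
= 0.35 / 0.701997
r_corrected = 0.4986

0.4986


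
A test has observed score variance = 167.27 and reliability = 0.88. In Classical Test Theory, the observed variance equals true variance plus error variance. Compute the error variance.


var_true = rxx * var_obs = 0.88 * 167.27 = 147.1976
var_error = var_obs - var_true
var_error = 167.27 - 147.1976
var_error = 20.0724

20.0724


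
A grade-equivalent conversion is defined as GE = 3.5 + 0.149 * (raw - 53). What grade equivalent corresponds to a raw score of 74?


raw - median = 74 - 53 = 21
slope * diff = 0.149 * 21 = 3.129
GE = 3.5 + 3.129
GE = 6.629

6.629


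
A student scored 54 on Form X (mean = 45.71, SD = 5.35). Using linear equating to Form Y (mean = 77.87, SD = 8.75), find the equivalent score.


slope = SD_Y / SD_X = 8.75 / 5.35 ~ 1.6355
intercept = mean_Y - slope * mean_X = 77.87 - (8.75 / 5.35) * 45.71 ~ 3.1107
Y = slope * X + intercept. To avoid rounding drift from the rounded slope/intercept, evaluate the equivalent form Y = mean_Y + SD_Y * (X - mean_X) / SD_X at full precision:
Y = 77.87 + 8.75 * (54 - 45.71) / 5.35
Y = 77.87 + 8.75 * 8.29 / 5.35
Y = 77.87 + 72.5375 / 5.35
Y = 77.87 + 13.5584
Y = 91.4284

91.4284


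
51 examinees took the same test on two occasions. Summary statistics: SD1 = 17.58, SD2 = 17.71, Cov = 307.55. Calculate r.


r = cov(X,Y) / (SD_X * SD_Y)
r = 307.55 / (17.58 * 17.71)
r = 307.55 / 311.3418
r = 0.9878

0.9878


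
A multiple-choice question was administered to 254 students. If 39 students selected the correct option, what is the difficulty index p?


Item difficulty p = number correct / total examinees
p = 39 / 254
p = 0.1535

0.1535


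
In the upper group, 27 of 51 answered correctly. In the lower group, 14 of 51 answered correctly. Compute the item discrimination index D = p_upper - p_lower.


p_upper = 27/51 = 0.5294
p_lower = 14/51 = 0.2745
D = 0.5294 - 0.2745 = 0.2549

0.2549


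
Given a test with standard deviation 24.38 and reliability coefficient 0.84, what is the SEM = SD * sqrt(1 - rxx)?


SEM = SD * sqrt(1 - rxx)
SEM = 24.38 * sqrt(1 - 0.84)
SEM = 24.38 * sqrt(0.16) = 24.38 * 0.4
SEM = 9.752

9.752


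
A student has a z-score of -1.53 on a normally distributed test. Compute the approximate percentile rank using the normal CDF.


CDF(z) = 0.5 * (1 + erf(z/sqrt(2)))
erf(-1.0819) = -0.874
CDF = 0.063
Percentile rank = 0.063 * 100 = 6.3

6.3


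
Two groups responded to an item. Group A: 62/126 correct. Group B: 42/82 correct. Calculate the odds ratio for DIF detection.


Odds_A = 62/64 = 0.9688
Odds_B = 42/40 = 1.05
OR = Odds_A / Odds_B = 0.9688 / 1.05
Exactly, OR = (62 * 40) / (64 * 42) = 2480 / 2688
OR = 0.9226

0.9226


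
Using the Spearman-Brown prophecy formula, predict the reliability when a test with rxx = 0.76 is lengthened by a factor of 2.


r_new = (n * rxx) / (1 + (n-1) * rxx)
r_new = (2 * 0.76) / (1 + 1 * 0.76)
r_new = 1.52 / 1.76
r_new = 0.8636

0.8636


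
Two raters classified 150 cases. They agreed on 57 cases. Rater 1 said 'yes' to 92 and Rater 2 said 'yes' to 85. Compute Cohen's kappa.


P_o = 57/150 = 0.38
P_e = (92*85 + 58*65) / 22500 = 0.515111
kappa = (P_o - P_e) / (1 - P_e)
kappa = (0.38 - 0.515111) / (1 - 0.515111)
kappa = -0.2786

-0.2786


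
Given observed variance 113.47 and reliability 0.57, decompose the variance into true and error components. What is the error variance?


var_true = rxx * var_obs = 0.57 * 113.47 = 64.6779
var_error = var_obs - var_true
var_error = 113.47 - 64.6779
var_error = 48.7921

48.7921


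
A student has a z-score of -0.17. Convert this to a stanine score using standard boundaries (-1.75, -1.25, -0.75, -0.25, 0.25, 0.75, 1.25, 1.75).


Stanine boundaries: [-1.75, -1.25, -0.75, -0.25, 0.25, 0.75, 1.25, 1.75]
z = -0.17
Check each boundary:
  z >= -1.75 -> could be stanine 2
  z >= -1.25 -> could be stanine 3
  z >= -0.75 -> could be stanine 4
  z >= -0.25 -> could be stanine 5
  z < 0.25
  z < 0.75
  z < 1.25
  z < 1.75
Highest qualifying boundary gives stanine = 5

5


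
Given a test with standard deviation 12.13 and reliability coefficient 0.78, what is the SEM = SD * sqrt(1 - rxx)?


SEM = SD * sqrt(1 - rxx)
SEM = 12.13 * sqrt(1 - 0.78)
SEM = 12.13 * sqrt(0.22) = 12.13 * 0.469042
SEM = 5.6895

5.6895


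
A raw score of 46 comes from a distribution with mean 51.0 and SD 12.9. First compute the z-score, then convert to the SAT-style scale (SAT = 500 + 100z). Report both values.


z = (X - mean) / SD = (46 - 51.0) / 12.9
z = -5.0 / 12.9
z = -0.3876
SAT-scale = SAT = 500 + 100z
Carry z at full precision (z = -5.0 / 12.9) into the conversion:
SAT-scale = 500 + 100 * (-5.0 / 12.9) = 500 + -500 / 12.9
SAT-scale = 500 + -38.7597
SAT-scale = 461.2403

461.2403


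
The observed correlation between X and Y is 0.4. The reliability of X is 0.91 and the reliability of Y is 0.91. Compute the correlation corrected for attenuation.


r_corrected = rxy / sqrt(rxx * ryy)
= 0.4 / sqrt(0.91 * 0.91)
= 0.4 / sqrt(0.8281)
= 0.4 / 0.91
r_corrected = 0.4396

0.4396


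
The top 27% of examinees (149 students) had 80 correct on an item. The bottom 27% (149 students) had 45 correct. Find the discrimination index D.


p_upper = 80/149 = 0.5369
p_lower = 45/149 = 0.302
D = 0.5369 - 0.302 = 0.2349

0.2349


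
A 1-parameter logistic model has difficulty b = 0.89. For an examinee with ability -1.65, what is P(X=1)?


theta - b = -1.65 - 0.89 = -2.54
exp(-(theta - b)) = exp(2.54) = 12.6797
P = 1 / (1 + 12.6797)
P = 0.0731

0.0731


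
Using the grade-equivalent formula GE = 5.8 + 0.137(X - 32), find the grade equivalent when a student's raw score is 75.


raw - median = 75 - 32 = 43
slope * diff = 0.137 * 43 = 5.891
GE = 5.8 + 5.891
GE = 11.691

11.691


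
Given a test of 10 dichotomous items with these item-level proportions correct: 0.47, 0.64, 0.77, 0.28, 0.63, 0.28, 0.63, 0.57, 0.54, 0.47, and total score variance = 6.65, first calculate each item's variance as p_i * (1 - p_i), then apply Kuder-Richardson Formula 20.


For each item, compute p_i * q_i:
  Item 1: 0.47 * 0.53 = 0.2491
  Item 2: 0.64 * 0.36 = 0.2304
  Item 3: 0.77 * 0.23 = 0.1771
  Item 4: 0.28 * 0.72 = 0.2016
  Item 5: 0.63 * 0.37 = 0.2331
  Item 6: 0.28 * 0.72 = 0.2016
  Item 7: 0.63 * 0.37 = 0.2331
  Item 8: 0.57 * 0.43 = 0.2451
  Item 9: 0.54 * 0.46 = 0.2484
  Item 10: 0.47 * 0.53 = 0.2491
Sum(p_i * q_i) = 0.2491 + 0.2304 + 0.1771 + 0.2016 + 0.2331 + 0.2016 + 0.2331 + 0.2451 + 0.2484 + 0.2491 = 2.2686
KR-20 = (k/(k-1)) * (1 - Sum(p_i*q_i) / Var_total)
= (10/9) * (1 - 2.2686/6.65)
= 1.1111 * 0.6589
KR-20 = 0.7321

0.7321


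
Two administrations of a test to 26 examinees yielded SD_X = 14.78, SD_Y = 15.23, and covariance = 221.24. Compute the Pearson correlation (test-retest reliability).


r = cov(X,Y) / (SD_X * SD_Y)
r = 221.24 / (14.78 * 15.23)
r = 221.24 / 225.0994
r = 0.9829

0.9829


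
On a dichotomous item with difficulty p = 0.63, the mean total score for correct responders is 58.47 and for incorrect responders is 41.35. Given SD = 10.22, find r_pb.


q = 1 - p = 0.37
rpb = ((M1 - M0) / SD) * sqrt(p * q)
rpb = ((58.47 - 41.35) / 10.22) * sqrt(0.63 * 0.37)
rpb = 0.8088

0.8088


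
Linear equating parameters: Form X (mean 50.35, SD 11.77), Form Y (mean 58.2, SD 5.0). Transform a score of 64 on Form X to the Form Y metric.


slope = SD_Y / SD_X = 5.0 / 11.77 ~ 0.4248
intercept = mean_Y - slope * mean_X = 58.2 - (5.0 / 11.77) * 50.35 ~ 36.8109
Y = slope * X + intercept. To avoid rounding drift from the rounded slope/intercept, evaluate the equivalent form Y = mean_Y + SD_Y * (X - mean_X) / SD_X at full precision:
Y = 58.2 + 5.0 * (64 - 50.35) / 11.77
Y = 58.2 + 5.0 * 13.65 / 11.77
Y = 58.2 + 68.25 / 11.77
Y = 58.2 + 5.7986
Y = 63.9986

63.9986


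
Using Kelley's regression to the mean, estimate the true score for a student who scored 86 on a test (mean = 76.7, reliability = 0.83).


T_est = rxx * X + (1 - rxx) * mean
T_est = 0.83 * 86 + 0.17 * 76.7
T_est = 71.38 + 13.039
T_est = 84.419

84.419


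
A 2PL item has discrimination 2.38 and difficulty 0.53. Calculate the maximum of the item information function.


For 2PL, max info at theta = b = 0.53
I_max = a^2 / 4 = 2.38^2 / 4
= 5.6644 / 4
I_max = 1.4161

1.4161


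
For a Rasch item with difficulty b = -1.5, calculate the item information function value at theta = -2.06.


P = 1/(1+exp(-(-2.06--1.5))) = 0.3635
I = P*(1-P) = 0.3635 * 0.6365
I = 0.2314

0.2314


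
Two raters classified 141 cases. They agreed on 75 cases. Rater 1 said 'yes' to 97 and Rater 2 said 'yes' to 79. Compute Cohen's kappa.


P_o = 75/141 = 0.531915
P_e = (97*79 + 44*62) / 19881 = 0.52266
kappa = (P_o - P_e) / (1 - P_e)
kappa = (0.531915 - 0.52266) / (1 - 0.52266)
kappa = 0.0194

0.0194


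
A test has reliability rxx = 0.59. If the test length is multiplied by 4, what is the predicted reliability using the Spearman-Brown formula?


r_new = (n * rxx) / (1 + (n-1) * rxx)
r_new = (4 * 0.59) / (1 + 3 * 0.59)
r_new = 2.36 / 2.77
r_new = 0.852

0.852


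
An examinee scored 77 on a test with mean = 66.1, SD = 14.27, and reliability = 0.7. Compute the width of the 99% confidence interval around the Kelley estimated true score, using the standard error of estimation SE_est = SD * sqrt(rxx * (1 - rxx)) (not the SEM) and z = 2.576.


True score estimate = 0.7*77 + 0.3*66.1 = 73.73
SE_est = SD * sqrt(rxx * (1 - rxx)) = 14.27 * sqrt(0.7 * 0.3) = 14.27 * sqrt(0.21) = 6.539336
CI = T_est +/- z * SE_est, so width = 2 * z * SE_est = 2 * 2.576 * 6.539336
Width = 33.6907

33.6907
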